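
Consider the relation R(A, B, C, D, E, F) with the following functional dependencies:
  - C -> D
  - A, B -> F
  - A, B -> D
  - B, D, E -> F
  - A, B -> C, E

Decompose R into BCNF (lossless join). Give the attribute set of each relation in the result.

Candidate key of the original relation: {A, B}.
{A, B, C, D, E, F}: {C} determines {C, D} here but is not a superkey — split on C -> D, giving {C, D} and {A, B, C, E, F}.
{C, D} is in BCNF.
{A, B, C, E, F}: {B, C, E} determines {B, C, E, F} here but is not a superkey — split on B, C, E -> F, giving {B, C, E, F} and {A, B, C, E}.
{B, C, E, F} is in BCNF.
{A, B, C, E} is in BCNF.

{A, B, C, E}; {B, C, E, F}; {C, D}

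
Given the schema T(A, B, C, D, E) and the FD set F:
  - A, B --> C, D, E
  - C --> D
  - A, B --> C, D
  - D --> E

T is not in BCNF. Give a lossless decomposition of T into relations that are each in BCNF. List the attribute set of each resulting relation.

{A, B, C}; {C, D}; {D, E}

Candidate key of the original relation: {A, B}.
{A, B, C, D, E}: {C} determines {C, D, E} here but is not a superkey — split on C --> D, E, giving {C, D, E} and {A, B, C}.
{C, D, E}: {D} determines {D, E} here but is not a superkey — split on D --> E, giving {D, E} and {C, D}.
{D, E} is in BCNF.
{C, D} is in BCNF.
{A, B, C} is in BCNF.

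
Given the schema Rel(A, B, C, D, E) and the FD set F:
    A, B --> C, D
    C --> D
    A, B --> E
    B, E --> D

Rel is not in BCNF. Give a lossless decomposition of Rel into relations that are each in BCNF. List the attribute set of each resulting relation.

Candidate key of the original relation: {A, B}.
{A, B, C, D, E}: {C} determines {C, D} here but is not a superkey — split on C --> D, giving {C, D} and {A, B, C, E}.
{C, D} is in BCNF.
{A, B, C, E} is in BCNF.

{A, B, C, E}; {C, D}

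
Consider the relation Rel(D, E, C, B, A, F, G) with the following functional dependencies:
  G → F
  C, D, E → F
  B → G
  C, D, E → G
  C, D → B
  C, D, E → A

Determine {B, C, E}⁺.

Start with {B, C, E}.
B → G applies; add {G} → now {B, C, E, G}.
G → F applies; add {F} → now {B, C, E, F, G}.
No further FD applies.

{B, C, E, F, G}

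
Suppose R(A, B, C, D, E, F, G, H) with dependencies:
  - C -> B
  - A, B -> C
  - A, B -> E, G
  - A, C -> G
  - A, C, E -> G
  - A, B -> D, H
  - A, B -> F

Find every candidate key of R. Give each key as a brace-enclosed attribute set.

{A, B}, {A, C}

Attributes never on any right-hand side: {A} — every candidate key must contain it.
{A, B}⁺ = {A, B, C, D, E, F, G, H} — all of the relation — so {A, B} is a candidate key.
{A, C}⁺ = {A, B, C, D, E, F, G, H} — all of the relation — so {A, C} is a candidate key.
No proper subset of any of these is a key, and no other minimal superkey exists.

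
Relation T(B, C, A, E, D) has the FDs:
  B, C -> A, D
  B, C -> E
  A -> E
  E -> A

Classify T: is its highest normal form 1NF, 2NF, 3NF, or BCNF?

Candidate key: {B, C}. Prime attributes: {B, C}.
For A -> E we have {A}⁺ = {A, E}; {A} is not a superkey, so BCNF fails.
Because {E} is non-prime and the left side of A -> E is not a superkey, the relation is not in 3NF.
No proper subset of a key has a non-prime attribute in its closure, so there is no partial dependency; 2NF holds.

2NF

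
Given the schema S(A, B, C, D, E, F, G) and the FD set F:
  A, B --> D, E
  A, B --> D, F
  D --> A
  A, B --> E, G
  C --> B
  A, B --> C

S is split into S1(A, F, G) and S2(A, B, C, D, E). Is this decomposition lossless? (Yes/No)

Common attributes: {A}; their closure is {A}.
Neither S1 nor S2 is contained in that closure, so the decomposition is lossy.

No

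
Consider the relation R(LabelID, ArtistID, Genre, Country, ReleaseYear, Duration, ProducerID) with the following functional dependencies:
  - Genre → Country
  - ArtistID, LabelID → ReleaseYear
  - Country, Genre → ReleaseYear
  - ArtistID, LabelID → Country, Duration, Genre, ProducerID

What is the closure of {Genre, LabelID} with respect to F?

Start with {Genre, LabelID}.
Genre → Country applies; add {Country} → now {Country, Genre, LabelID}.
Country, Genre → ReleaseYear applies; add {ReleaseYear} → now {Country, Genre, LabelID, ReleaseYear}.
No further FD applies.

{Country, Genre, LabelID, ReleaseYear}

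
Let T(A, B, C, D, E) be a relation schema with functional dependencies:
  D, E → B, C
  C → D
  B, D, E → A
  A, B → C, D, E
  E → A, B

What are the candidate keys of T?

Closure of {E} is {A, B, C, D, E}, the whole schema; {E} is a candidate key.
Closure of {A, B} is {A, B, C, D, E}, the whole schema; {A, B} is a candidate key.
No proper subset of any of these is a key, and no other minimal superkey exists.

{A, B}, {E}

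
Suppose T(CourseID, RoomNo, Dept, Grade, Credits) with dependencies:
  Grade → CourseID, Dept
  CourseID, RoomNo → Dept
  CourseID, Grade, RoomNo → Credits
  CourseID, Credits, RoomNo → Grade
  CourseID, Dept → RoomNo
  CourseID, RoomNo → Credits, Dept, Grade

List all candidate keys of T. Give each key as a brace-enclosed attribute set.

{CourseID, Dept}, {CourseID, RoomNo}, {Grade}

{Grade} is a candidate key since {Grade}⁺ = {CourseID, Credits, Dept, Grade, RoomNo} covers every attribute.
{CourseID, Dept} is a candidate key since {CourseID, Dept}⁺ = {CourseID, Credits, Dept, Grade, RoomNo} covers every attribute.
{CourseID, RoomNo} is a candidate key since {CourseID, RoomNo}⁺ = {CourseID, Credits, Dept, Grade, RoomNo} covers every attribute.
Any other superkey properly contains one of these, so there are no further candidate keys.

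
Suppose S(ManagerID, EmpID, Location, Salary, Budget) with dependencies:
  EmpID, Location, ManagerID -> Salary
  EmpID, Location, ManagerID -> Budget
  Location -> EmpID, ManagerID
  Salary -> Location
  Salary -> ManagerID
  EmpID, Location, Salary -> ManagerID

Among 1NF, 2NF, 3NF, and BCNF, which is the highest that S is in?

BCNF

Candidate keys: {Location}, {Salary}. Prime attributes: {Location, Salary}.
The left-hand side of every FD is a superkey, so BCNF is satisfied.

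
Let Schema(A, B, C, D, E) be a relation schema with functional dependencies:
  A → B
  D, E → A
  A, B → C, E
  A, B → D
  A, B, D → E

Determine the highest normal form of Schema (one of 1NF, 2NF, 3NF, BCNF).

Candidate keys: {A}, {D, E}. Prime attributes: {A, D, E}.
The left-hand side of every FD is a superkey, so BCNF is satisfied.

BCNF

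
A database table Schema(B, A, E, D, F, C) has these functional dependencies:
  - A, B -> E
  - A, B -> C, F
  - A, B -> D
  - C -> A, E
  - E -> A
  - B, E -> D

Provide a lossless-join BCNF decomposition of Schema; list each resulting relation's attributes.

Candidate keys of the original relation: {A, B}, {B, C}, {B, E}.
Within {A, B, C, D, E, F}: {C}⁺ ∩ {A, B, C, D, E, F} = {A, C, E}, not the whole set, so C -> A, E violates BCNF; decompose into {A, C, E} and {B, C, D, F}.
Within {A, C, E}: {E}⁺ ∩ {A, C, E} = {A, E}, not the whole set, so E -> A violates BCNF; decompose into {A, E} and {C, E}.
{A, E}: every determinant is a superkey — BCNF.
{C, E}: every determinant is a superkey — BCNF.
{B, C, D, F}: every determinant is a superkey — BCNF.

{A, E}; {B, C, D, F}; {C, E}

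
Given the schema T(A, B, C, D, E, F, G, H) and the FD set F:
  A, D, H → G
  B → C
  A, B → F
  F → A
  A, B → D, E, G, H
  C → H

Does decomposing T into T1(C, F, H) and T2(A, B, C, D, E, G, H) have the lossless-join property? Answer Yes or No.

No

Common attributes: {C, H}; their closure is {C, H}.
The closure covers neither T1 nor T2 entirely; the join is not lossless.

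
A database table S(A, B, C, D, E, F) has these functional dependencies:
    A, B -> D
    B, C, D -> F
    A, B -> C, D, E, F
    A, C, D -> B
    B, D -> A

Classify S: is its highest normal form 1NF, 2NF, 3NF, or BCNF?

Candidate keys: {A, B}, {A, C, D}, {B, D}. Prime attributes: {A, B, C, D}.
Each dependency's left side is a superkey — BCNF holds.

BCNF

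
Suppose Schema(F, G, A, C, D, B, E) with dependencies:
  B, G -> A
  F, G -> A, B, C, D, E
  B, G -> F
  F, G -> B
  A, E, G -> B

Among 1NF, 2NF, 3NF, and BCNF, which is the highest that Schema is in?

Candidate keys: {A, E, G}, {B, G}, {F, G}. Prime attributes: {A, B, E, F, G}.
Each dependency's left side is a superkey — BCNF holds.

BCNF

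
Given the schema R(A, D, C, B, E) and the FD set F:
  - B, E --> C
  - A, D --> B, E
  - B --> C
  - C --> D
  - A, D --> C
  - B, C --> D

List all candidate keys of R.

No FD produces {A}, so it must be in every candidate key.
{A, B}⁺ = {A, B, C, D, E} — all of the relation — so {A, B} is a candidate key.
{A, C}⁺ = {A, B, C, D, E} — all of the relation — so {A, C} is a candidate key.
{A, D}⁺ = {A, B, C, D, E} — all of the relation — so {A, D} is a candidate key.
These are minimal and exhaustive — every other superkey contains one of them.

{A, B}, {A, C}, {A, D}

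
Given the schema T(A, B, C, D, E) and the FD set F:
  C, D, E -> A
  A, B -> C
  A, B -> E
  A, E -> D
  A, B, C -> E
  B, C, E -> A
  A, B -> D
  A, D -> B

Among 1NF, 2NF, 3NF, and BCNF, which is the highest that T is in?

Candidate keys: {A, B}, {A, D}, {A, E}, {B, C, E}, {C, D, E}. Prime attributes: {A, B, C, D, E}.
The left-hand side of every FD is a superkey, so BCNF is satisfied.

BCNF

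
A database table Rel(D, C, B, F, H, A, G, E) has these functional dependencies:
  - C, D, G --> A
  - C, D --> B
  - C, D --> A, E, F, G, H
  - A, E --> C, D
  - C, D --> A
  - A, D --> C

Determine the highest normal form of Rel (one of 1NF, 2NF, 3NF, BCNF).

BCNF

Candidate keys: {A, D}, {A, E}, {C, D}. Prime attributes: {A, C, D, E}.
The left-hand side of every FD is a superkey, so BCNF is satisfied.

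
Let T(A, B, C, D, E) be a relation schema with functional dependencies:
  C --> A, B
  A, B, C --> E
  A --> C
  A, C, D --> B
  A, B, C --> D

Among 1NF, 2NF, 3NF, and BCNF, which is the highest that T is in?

BCNF

Candidate keys: {A}, {C}. Prime attributes: {A, C}.
Every FD has a superkey on the left, so the relation is in BCNF.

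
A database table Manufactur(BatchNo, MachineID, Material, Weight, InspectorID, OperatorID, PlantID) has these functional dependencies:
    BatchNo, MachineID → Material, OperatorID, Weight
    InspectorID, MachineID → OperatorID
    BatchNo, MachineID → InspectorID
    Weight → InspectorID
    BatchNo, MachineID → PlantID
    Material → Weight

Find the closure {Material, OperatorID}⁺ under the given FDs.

Start with {Material, OperatorID}.
Material → Weight applies; add {Weight} → now {Material, OperatorID, Weight}.
Weight → InspectorID applies; add {InspectorID} → now {InspectorID, Material, OperatorID, Weight}.
No further FD applies.

{InspectorID, Material, OperatorID, Weight}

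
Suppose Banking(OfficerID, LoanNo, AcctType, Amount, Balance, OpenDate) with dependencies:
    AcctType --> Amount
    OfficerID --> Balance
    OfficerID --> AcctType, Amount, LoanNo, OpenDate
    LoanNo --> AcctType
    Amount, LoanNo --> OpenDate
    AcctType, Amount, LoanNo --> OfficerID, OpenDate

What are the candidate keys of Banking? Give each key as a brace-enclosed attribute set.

{LoanNo}, {OfficerID}

{LoanNo}⁺ = {AcctType, Amount, Balance, LoanNo, OfficerID, OpenDate}, which is every attribute, so {LoanNo} is a candidate key.
{OfficerID}⁺ = {AcctType, Amount, Balance, LoanNo, OfficerID, OpenDate}, which is every attribute, so {OfficerID} is a candidate key.
Any other superkey properly contains one of these, so there are no further candidate keys.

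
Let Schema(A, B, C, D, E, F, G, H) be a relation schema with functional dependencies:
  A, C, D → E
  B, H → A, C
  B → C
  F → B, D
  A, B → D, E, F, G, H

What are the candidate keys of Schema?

{A, B} is a candidate key since {A, B}⁺ = {A, B, C, D, E, F, G, H} covers every attribute.
{A, F} is a candidate key since {A, F}⁺ = {A, B, C, D, E, F, G, H} covers every attribute.
{B, H} is a candidate key since {B, H}⁺ = {A, B, C, D, E, F, G, H} covers every attribute.
{F, H} is a candidate key since {F, H}⁺ = {A, B, C, D, E, F, G, H} covers every attribute.
No proper subset of any of these is a key, and no other minimal superkey exists.

{A, B}, {A, F}, {B, H}, {F, H}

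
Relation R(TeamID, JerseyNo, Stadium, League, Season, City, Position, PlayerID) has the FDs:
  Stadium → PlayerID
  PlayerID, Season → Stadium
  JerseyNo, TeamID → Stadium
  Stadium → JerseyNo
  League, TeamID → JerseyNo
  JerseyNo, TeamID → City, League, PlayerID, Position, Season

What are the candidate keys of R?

{JerseyNo, TeamID}, {League, TeamID}, {PlayerID, Season, TeamID}, {Stadium, TeamID}

Attributes never on any right-hand side: {TeamID} — every candidate key must contain it.
{JerseyNo, TeamID}⁺ = {City, JerseyNo, League, PlayerID, Position, Season, Stadium, TeamID}, which is every attribute, so {JerseyNo, TeamID} is a candidate key.
{League, TeamID}⁺ = {City, JerseyNo, League, PlayerID, Position, Season, Stadium, TeamID}, which is every attribute, so {League, TeamID} is a candidate key.
{Stadium, TeamID}⁺ = {City, JerseyNo, League, PlayerID, Position, Season, Stadium, TeamID}, which is every attribute, so {Stadium, TeamID} is a candidate key.
{PlayerID, Season, TeamID}⁺ = {City, JerseyNo, League, PlayerID, Position, Season, Stadium, TeamID}, which is every attribute, so {PlayerID, Season, TeamID} is a candidate key.
These are minimal and exhaustive — every other superkey contains one of them.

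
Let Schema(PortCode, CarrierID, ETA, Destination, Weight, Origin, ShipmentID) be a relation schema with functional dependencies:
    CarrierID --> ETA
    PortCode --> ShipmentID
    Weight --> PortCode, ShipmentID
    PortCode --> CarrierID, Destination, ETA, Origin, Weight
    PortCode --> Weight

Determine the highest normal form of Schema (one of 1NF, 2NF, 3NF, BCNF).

Candidate keys: {PortCode}, {Weight}. Prime attributes: {PortCode, Weight}.
CarrierID --> ETA: {CarrierID}⁺ = {CarrierID, ETA}, which is not all of the attributes, so the left side is not a superkey — BCNF is violated.
CarrierID --> ETA determines the non-prime attribute {ETA} from a non-superkey — 3NF is violated.
Every candidate key is a single attribute, so no partial dependency is possible; 2NF holds.

2NF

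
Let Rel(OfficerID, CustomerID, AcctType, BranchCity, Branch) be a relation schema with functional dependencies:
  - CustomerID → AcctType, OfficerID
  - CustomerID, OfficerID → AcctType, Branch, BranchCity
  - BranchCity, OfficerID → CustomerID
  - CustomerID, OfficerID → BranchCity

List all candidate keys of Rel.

{BranchCity, OfficerID}, {CustomerID}

{CustomerID}⁺ = {AcctType, Branch, BranchCity, CustomerID, OfficerID}, which is every attribute, so {CustomerID} is a candidate key.
{BranchCity, OfficerID}⁺ = {AcctType, Branch, BranchCity, CustomerID, OfficerID}, which is every attribute, so {BranchCity, OfficerID} is a candidate key.
Any other superkey properly contains one of these, so there are no further candidate keys.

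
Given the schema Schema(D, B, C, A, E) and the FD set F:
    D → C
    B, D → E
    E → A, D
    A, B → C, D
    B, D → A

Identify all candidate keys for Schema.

{A, B}, {B, D}, {B, E}

{B} never appears on the right of any FD, so every key must include it.
Closure of {A, B} is {A, B, C, D, E}, the whole schema; {A, B} is a candidate key.
Closure of {B, D} is {A, B, C, D, E}, the whole schema; {B, D} is a candidate key.
Closure of {B, E} is {A, B, C, D, E}, the whole schema; {B, E} is a candidate key.
Any other superkey properly contains one of these, so there are no further candidate keys.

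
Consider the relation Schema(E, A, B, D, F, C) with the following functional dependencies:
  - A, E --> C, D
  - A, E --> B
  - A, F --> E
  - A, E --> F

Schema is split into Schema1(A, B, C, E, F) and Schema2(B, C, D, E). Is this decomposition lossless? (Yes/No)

Schema1 ∩ Schema2 = {B, C, E}; its closure under F is {B, C, E}.
Neither Schema1 nor Schema2 is contained in that closure, so the decomposition is lossy.

No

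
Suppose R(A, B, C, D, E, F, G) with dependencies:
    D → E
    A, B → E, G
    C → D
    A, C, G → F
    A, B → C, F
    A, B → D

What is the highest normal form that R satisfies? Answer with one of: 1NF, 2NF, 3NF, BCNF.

2NF

Candidate key: {A, B}. Prime attributes: {A, B}.
For D → E we have {D}⁺ = {D, E}; {D} is not a superkey, so BCNF fails.
D → E has non-prime {E} on the right and a non-superkey on the left, so 3NF fails.
Checking every proper subset of each key, none determines a non-prime attribute — 2NF is satisfied.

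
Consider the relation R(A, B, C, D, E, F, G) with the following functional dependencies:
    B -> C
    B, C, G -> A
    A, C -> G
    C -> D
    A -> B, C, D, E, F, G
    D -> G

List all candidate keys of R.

{A}⁺ = {A, B, C, D, E, F, G} — all of the relation — so {A} is a candidate key.
{B}⁺ = {A, B, C, D, E, F, G} — all of the relation — so {B} is a candidate key.
These are minimal and exhaustive — every other superkey contains one of them.

{A}, {B}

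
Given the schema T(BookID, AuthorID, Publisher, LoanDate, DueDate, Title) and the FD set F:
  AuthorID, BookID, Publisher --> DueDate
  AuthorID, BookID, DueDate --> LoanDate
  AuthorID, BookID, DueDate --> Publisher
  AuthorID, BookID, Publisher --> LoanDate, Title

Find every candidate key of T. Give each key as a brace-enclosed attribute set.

{AuthorID, BookID, DueDate}, {AuthorID, BookID, Publisher}

No FD produces {AuthorID, BookID}, so they must be in every candidate key.
Closure of {AuthorID, BookID, DueDate} is {AuthorID, BookID, DueDate, LoanDate, Publisher, Title}, the whole schema; {AuthorID, BookID, DueDate} is a candidate key.
Closure of {AuthorID, BookID, Publisher} is {AuthorID, BookID, DueDate, LoanDate, Publisher, Title}, the whole schema; {AuthorID, BookID, Publisher} is a candidate key.
These are minimal and exhaustive — every other superkey contains one of them.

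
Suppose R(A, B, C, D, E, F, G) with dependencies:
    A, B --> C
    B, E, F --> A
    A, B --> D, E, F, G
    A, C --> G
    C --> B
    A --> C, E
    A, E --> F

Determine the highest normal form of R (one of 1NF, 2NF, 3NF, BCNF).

3NF

Candidate keys: {A}, {B, E, F}, {C, E, F}. Prime attributes: {A, B, C, E, F}.
C --> B breaks BCNF: {C}⁺ = {B, C}, so {C} is not a superkey.
Since {B} ⊆ prime attributes and every other non-superkey FD also has a prime right side, the schema is in 3NF.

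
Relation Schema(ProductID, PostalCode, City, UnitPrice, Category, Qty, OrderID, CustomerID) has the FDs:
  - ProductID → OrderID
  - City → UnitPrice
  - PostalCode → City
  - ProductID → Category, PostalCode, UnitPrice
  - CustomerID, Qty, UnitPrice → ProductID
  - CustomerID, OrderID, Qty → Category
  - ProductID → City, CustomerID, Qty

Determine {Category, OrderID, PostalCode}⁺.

{Category, City, OrderID, PostalCode, UnitPrice}

Start with {Category, OrderID, PostalCode}.
PostalCode → City applies; add {City} → now {Category, City, OrderID, PostalCode}.
City → UnitPrice applies; add {UnitPrice} → now {Category, City, OrderID, PostalCode, UnitPrice}.
No further FD applies.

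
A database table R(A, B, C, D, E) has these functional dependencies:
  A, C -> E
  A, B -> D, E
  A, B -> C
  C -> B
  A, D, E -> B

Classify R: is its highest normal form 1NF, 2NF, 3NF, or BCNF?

3NF

Candidate keys: {A, B}, {A, C}, {A, D, E}. Prime attributes: {A, B, C, D, E}.
For C -> B we have {C}⁺ = {B, C}; {C} is not a superkey, so BCNF fails.
Since {B} ⊆ prime attributes and every other non-superkey FD also has a prime right side, the schema is in 3NF.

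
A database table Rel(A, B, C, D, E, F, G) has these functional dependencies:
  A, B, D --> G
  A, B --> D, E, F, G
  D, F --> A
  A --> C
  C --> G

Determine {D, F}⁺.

Start with {D, F}.
D, F --> A applies; add {A} → now {A, D, F}.
A --> C applies; add {C} → now {A, C, D, F}.
C --> G applies; add {G} → now {A, C, D, F, G}.
No further FD applies.

{A, C, D, F, G}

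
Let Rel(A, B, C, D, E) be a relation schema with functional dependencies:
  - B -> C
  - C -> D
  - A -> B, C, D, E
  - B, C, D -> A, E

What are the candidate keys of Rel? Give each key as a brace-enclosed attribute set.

{A}⁺ = {A, B, C, D, E}, which is every attribute, so {A} is a candidate key.
{B}⁺ = {A, B, C, D, E}, which is every attribute, so {B} is a candidate key.
No proper subset of any of these is a key, and no other minimal superkey exists.

{A}, {B}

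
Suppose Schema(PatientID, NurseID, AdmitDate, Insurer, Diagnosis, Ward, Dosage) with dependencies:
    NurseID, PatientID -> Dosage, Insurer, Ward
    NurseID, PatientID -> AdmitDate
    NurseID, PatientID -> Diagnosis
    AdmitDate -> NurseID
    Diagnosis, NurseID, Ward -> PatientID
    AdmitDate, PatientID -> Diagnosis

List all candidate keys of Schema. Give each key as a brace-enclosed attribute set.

{AdmitDate, Diagnosis, Ward}, {AdmitDate, PatientID}, {Diagnosis, NurseID, Ward}, {NurseID, PatientID}

{AdmitDate, PatientID}⁺ = {AdmitDate, Diagnosis, Dosage, Insurer, NurseID, PatientID, Ward} — all of the relation — so {AdmitDate, PatientID} is a candidate key.
{NurseID, PatientID}⁺ = {AdmitDate, Diagnosis, Dosage, Insurer, NurseID, PatientID, Ward} — all of the relation — so {NurseID, PatientID} is a candidate key.
{AdmitDate, Diagnosis, Ward}⁺ = {AdmitDate, Diagnosis, Dosage, Insurer, NurseID, PatientID, Ward} — all of the relation — so {AdmitDate, Diagnosis, Ward} is a candidate key.
{Diagnosis, NurseID, Ward}⁺ = {AdmitDate, Diagnosis, Dosage, Insurer, NurseID, PatientID, Ward} — all of the relation — so {Diagnosis, NurseID, Ward} is a candidate key.
These are minimal and exhaustive — every other superkey contains one of them.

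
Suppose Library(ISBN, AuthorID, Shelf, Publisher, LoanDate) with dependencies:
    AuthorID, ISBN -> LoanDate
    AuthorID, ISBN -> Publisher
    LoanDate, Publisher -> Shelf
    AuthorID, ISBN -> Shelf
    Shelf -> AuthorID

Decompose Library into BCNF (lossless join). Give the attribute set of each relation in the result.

Candidate keys of the original relation: {AuthorID, ISBN}, {ISBN, LoanDate, Publisher}, {ISBN, Shelf}.
{AuthorID, ISBN, LoanDate, Publisher, Shelf}: {LoanDate, Publisher} determines {AuthorID, LoanDate, Publisher, Shelf} here but is not a superkey — split on LoanDate, Publisher -> AuthorID, Shelf, giving {AuthorID, LoanDate, Publisher, Shelf} and {ISBN, LoanDate, Publisher}.
{AuthorID, LoanDate, Publisher, Shelf}: {Shelf} determines {AuthorID, Shelf} here but is not a superkey — split on Shelf -> AuthorID, giving {AuthorID, Shelf} and {LoanDate, Publisher, Shelf}.
{AuthorID, Shelf} is in BCNF.
{LoanDate, Publisher, Shelf} is in BCNF.
{ISBN, LoanDate, Publisher} is in BCNF.

{AuthorID, Shelf}; {ISBN, LoanDate, Publisher}; {LoanDate, Publisher, Shelf}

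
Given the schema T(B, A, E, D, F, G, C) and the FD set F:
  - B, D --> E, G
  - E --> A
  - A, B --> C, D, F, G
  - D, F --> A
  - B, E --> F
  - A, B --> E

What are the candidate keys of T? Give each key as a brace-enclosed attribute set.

{B} never appears on the right of any FD, so every key must include it.
{A, B} is a candidate key since {A, B}⁺ = {A, B, C, D, E, F, G} covers every attribute.
{B, D} is a candidate key since {B, D}⁺ = {A, B, C, D, E, F, G} covers every attribute.
{B, E} is a candidate key since {B, E}⁺ = {A, B, C, D, E, F, G} covers every attribute.
No proper subset of any of these is a key, and no other minimal superkey exists.

{A, B}, {B, D}, {B, E}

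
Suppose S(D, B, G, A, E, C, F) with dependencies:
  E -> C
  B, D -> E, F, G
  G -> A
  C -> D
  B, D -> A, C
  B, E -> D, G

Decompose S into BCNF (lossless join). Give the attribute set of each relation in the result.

Candidate keys of the original relation: {B, C}, {B, D}, {B, E}.
{A, B, C, D, E, F, G}: {E} determines {C, D, E} here but is not a superkey — split on E -> C, D, giving {C, D, E} and {A, B, E, F, G}.
{C, D, E}: {C} determines {C, D} here but is not a superkey — split on C -> D, giving {C, D} and {C, E}.
{C, D} is in BCNF.
{C, E} is in BCNF.
{A, B, E, F, G}: {G} determines {A, G} here but is not a superkey — split on G -> A, giving {A, G} and {B, E, F, G}.
{A, G} is in BCNF.
{B, E, F, G} is in BCNF.

{A, G}; {B, E, F, G}; {C, D}; {C, E}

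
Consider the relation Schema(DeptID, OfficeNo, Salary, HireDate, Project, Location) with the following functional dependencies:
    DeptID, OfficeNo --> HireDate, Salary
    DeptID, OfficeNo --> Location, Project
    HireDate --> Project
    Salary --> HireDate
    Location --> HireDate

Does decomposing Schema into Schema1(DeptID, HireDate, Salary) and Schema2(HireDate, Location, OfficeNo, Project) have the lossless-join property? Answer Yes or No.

Common attributes: {HireDate}; their closure is {HireDate, Project}.
The closure covers neither Schema1 nor Schema2 entirely; the join is not lossless.

No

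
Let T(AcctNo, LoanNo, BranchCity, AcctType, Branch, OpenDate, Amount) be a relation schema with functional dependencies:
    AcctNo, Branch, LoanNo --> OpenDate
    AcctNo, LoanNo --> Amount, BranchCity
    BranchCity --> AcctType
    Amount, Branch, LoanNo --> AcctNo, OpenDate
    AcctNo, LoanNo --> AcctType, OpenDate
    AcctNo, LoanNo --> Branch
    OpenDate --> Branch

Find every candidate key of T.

{AcctNo, LoanNo}, {Amount, Branch, LoanNo}, {Amount, LoanNo, OpenDate}

Attributes never on any right-hand side: {LoanNo} — every candidate key must contain it.
{AcctNo, LoanNo}⁺ = {AcctNo, AcctType, Amount, Branch, BranchCity, LoanNo, OpenDate}, which is every attribute, so {AcctNo, LoanNo} is a candidate key.
{Amount, Branch, LoanNo}⁺ = {AcctNo, AcctType, Amount, Branch, BranchCity, LoanNo, OpenDate}, which is every attribute, so {Amount, Branch, LoanNo} is a candidate key.
{Amount, LoanNo, OpenDate}⁺ = {AcctNo, AcctType, Amount, Branch, BranchCity, LoanNo, OpenDate}, which is every attribute, so {Amount, LoanNo, OpenDate} is a candidate key.
These are minimal and exhaustive — every other superkey contains one of them.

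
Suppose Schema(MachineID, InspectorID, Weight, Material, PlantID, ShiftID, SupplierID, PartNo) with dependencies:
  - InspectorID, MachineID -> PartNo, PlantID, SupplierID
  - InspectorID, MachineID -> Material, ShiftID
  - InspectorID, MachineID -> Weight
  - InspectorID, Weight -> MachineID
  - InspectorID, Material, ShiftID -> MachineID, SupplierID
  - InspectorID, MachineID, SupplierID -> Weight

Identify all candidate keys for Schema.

{InspectorID} never appears on the right of any FD, so every key must include it.
{InspectorID, MachineID} is a candidate key since {InspectorID, MachineID}⁺ = {InspectorID, MachineID, Material, PartNo, PlantID, ShiftID, SupplierID, Weight} covers every attribute.
{InspectorID, Weight} is a candidate key since {InspectorID, Weight}⁺ = {InspectorID, MachineID, Material, PartNo, PlantID, ShiftID, SupplierID, Weight} covers every attribute.
{InspectorID, Material, ShiftID} is a candidate key since {InspectorID, Material, ShiftID}⁺ = {InspectorID, MachineID, Material, PartNo, PlantID, ShiftID, SupplierID, Weight} covers every attribute.
No proper subset of any of these is a key, and no other minimal superkey exists.

{InspectorID, MachineID}, {InspectorID, Material, ShiftID}, {InspectorID, Weight}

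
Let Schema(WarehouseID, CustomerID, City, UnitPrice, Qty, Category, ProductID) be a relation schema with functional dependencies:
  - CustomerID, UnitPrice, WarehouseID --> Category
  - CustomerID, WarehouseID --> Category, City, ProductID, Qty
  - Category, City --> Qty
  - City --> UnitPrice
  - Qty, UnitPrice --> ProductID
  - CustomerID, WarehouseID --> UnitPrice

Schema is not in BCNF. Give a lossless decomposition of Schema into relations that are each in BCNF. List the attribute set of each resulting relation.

{Category, City, CustomerID, WarehouseID}; {Category, City, Qty}; {City, ProductID, Qty}; {City, UnitPrice}

Candidate key of the original relation: {CustomerID, WarehouseID}.
Within {Category, City, CustomerID, ProductID, Qty, UnitPrice, WarehouseID}: {Category, City}⁺ ∩ {Category, City, CustomerID, ProductID, Qty, UnitPrice, WarehouseID} = {Category, City, ProductID, Qty, UnitPrice}, not the whole set, so Category, City --> ProductID, Qty, UnitPrice violates BCNF; decompose into {Category, City, ProductID, Qty, UnitPrice} and {Category, City, CustomerID, WarehouseID}.
Within {Category, City, ProductID, Qty, UnitPrice}: {City}⁺ ∩ {Category, City, ProductID, Qty, UnitPrice} = {City, UnitPrice}, not the whole set, so City --> UnitPrice violates BCNF; decompose into {City, UnitPrice} and {Category, City, ProductID, Qty}.
{City, UnitPrice}: every determinant is a superkey — BCNF.
Within {Category, City, ProductID, Qty}: {City, Qty}⁺ ∩ {Category, City, ProductID, Qty} = {City, ProductID, Qty}, not the whole set, so City, Qty --> ProductID violates BCNF; decompose into {City, ProductID, Qty} and {Category, City, Qty}.
{City, ProductID, Qty}: every determinant is a superkey — BCNF.
{Category, City, Qty}: every determinant is a superkey — BCNF.
{Category, City, CustomerID, WarehouseID}: every determinant is a superkey — BCNF.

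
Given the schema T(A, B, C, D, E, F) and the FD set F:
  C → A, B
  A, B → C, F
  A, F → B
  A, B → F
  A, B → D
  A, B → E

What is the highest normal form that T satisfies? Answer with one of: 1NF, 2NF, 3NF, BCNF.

Candidate keys: {A, B}, {A, F}, {C}. Prime attributes: {A, B, C, F}.
Every FD has a superkey on the left, so the relation is in BCNF.

BCNF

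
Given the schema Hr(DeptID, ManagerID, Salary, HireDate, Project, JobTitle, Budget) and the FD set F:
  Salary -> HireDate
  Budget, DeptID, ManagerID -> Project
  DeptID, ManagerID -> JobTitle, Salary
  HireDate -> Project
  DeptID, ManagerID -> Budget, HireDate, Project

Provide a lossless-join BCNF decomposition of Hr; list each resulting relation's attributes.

{Budget, DeptID, JobTitle, ManagerID, Salary}; {HireDate, Project}; {HireDate, Salary}

Candidate key of the original relation: {DeptID, ManagerID}.
{Budget, DeptID, HireDate, JobTitle, ManagerID, Project, Salary}: {Salary} determines {HireDate, Project, Salary} here but is not a superkey — split on Salary -> HireDate, Project, giving {HireDate, Project, Salary} and {Budget, DeptID, JobTitle, ManagerID, Salary}.
{HireDate, Project, Salary}: {HireDate} determines {HireDate, Project} here but is not a superkey — split on HireDate -> Project, giving {HireDate, Project} and {HireDate, Salary}.
{HireDate, Project} has no BCNF violation.
{HireDate, Salary} has no BCNF violation.
{Budget, DeptID, JobTitle, ManagerID, Salary} has no BCNF violation.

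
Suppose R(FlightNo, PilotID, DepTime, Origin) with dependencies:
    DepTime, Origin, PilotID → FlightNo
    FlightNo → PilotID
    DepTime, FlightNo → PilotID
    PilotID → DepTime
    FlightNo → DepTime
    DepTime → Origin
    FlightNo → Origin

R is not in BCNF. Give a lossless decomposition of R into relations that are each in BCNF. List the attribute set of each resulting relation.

Candidate keys of the original relation: {FlightNo}, {PilotID}.
Within {DepTime, FlightNo, Origin, PilotID}: {DepTime}⁺ ∩ {DepTime, FlightNo, Origin, PilotID} = {DepTime, Origin}, not the whole set, so DepTime → Origin violates BCNF; decompose into {DepTime, Origin} and {DepTime, FlightNo, PilotID}.
{DepTime, Origin} is in BCNF.
{DepTime, FlightNo, PilotID} is in BCNF.

{DepTime, FlightNo, PilotID}; {DepTime, Origin}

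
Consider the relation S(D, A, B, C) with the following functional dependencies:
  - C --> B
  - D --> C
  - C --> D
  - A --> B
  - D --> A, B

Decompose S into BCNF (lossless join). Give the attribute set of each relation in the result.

{A, B}; {A, C, D}

Candidate keys of the original relation: {C}, {D}.
In {A, B, C, D}, {A} is not a superkey ({A}⁺ restricted to this set is {A, B}), so split on A --> B into {A, B} and {A, C, D}.
{A, B} has no BCNF violation.
{A, C, D} has no BCNF violation.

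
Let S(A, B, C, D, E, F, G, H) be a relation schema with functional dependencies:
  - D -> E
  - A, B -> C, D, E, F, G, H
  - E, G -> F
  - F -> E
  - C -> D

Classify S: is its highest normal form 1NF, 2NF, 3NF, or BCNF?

2NF

Candidate key: {A, B}. Prime attributes: {A, B}.
D -> E: {D}⁺ = {D, E}, which is not all of the attributes, so the left side is not a superkey — BCNF is violated.
D -> E has non-prime {E} on the right and a non-superkey on the left, so 3NF fails.
Checking every proper subset of each key, none determines a non-prime attribute — 2NF is satisfied.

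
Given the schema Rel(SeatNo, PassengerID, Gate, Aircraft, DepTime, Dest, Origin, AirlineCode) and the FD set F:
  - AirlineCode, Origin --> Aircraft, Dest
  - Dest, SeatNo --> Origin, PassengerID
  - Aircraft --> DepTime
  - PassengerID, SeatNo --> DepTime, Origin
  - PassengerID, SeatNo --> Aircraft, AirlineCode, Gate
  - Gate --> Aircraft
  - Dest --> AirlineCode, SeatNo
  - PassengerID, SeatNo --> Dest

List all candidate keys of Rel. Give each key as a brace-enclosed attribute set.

{Dest}⁺ = {Aircraft, AirlineCode, DepTime, Dest, Gate, Origin, PassengerID, SeatNo}, which is every attribute, so {Dest} is a candidate key.
{AirlineCode, Origin}⁺ = {Aircraft, AirlineCode, DepTime, Dest, Gate, Origin, PassengerID, SeatNo}, which is every attribute, so {AirlineCode, Origin} is a candidate key.
{PassengerID, SeatNo}⁺ = {Aircraft, AirlineCode, DepTime, Dest, Gate, Origin, PassengerID, SeatNo}, which is every attribute, so {PassengerID, SeatNo} is a candidate key.
Any other superkey properly contains one of these, so there are no further candidate keys.

{AirlineCode, Origin}, {Dest}, {PassengerID, SeatNo}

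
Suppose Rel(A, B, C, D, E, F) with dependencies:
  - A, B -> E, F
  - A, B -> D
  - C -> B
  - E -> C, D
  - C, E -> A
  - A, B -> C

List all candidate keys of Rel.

{A, B}, {A, C}, {E}

{E}⁺ = {A, B, C, D, E, F} — all of the relation — so {E} is a candidate key.
{A, B}⁺ = {A, B, C, D, E, F} — all of the relation — so {A, B} is a candidate key.
{A, C}⁺ = {A, B, C, D, E, F} — all of the relation — so {A, C} is a candidate key.
Any other superkey properly contains one of these, so there are no further candidate keys.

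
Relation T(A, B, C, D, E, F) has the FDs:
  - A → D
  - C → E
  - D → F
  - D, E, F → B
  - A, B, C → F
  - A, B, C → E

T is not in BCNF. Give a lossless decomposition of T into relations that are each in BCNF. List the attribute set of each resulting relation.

Candidate key of the original relation: {A, C}.
Within {A, B, C, D, E, F}: {A}⁺ ∩ {A, B, C, D, E, F} = {A, D, F}, not the whole set, so A → D, F violates BCNF; decompose into {A, D, F} and {A, B, C, E}.
Within {A, D, F}: {D}⁺ ∩ {A, D, F} = {D, F}, not the whole set, so D → F violates BCNF; decompose into {D, F} and {A, D}.
{D, F}: every determinant is a superkey — BCNF.
{A, D}: every determinant is a superkey — BCNF.
Within {A, B, C, E}: {C}⁺ ∩ {A, B, C, E} = {C, E}, not the whole set, so C → E violates BCNF; decompose into {C, E} and {A, B, C}.
{C, E}: every determinant is a superkey — BCNF.
{A, B, C}: every determinant is a superkey — BCNF.

{A, B, C}; {A, D}; {C, E}; {D, F}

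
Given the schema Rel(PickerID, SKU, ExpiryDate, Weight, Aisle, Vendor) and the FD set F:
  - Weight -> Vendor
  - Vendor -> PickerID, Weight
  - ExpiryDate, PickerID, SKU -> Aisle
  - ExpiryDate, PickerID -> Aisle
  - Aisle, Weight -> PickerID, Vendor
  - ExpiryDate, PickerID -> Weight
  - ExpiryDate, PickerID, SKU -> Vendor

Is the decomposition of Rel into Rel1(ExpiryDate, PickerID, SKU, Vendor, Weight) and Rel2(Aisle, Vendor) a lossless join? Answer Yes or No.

No

Common attributes: {Vendor}; their closure is {PickerID, Vendor, Weight}.
The closure covers neither Rel1 nor Rel2 entirely; the join is not lossless.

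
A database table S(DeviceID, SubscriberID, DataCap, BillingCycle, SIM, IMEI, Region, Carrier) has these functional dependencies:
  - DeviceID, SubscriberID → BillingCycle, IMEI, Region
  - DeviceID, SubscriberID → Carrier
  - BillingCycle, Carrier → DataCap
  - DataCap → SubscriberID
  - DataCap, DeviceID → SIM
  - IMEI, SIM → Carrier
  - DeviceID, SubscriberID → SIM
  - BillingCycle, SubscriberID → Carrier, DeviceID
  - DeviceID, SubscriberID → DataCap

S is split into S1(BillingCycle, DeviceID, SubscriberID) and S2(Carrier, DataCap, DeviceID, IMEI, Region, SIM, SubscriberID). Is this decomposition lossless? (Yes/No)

S1 ∩ S2 = {DeviceID, SubscriberID}; its closure under F is {BillingCycle, Carrier, DataCap, DeviceID, IMEI, Region, SIM, SubscriberID}.
This includes all of S1, so the common attributes are a superkey of S1 — the join is lossless.

Yes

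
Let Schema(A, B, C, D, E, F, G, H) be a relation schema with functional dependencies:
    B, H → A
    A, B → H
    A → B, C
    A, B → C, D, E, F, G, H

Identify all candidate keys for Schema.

{A} is a candidate key since {A}⁺ = {A, B, C, D, E, F, G, H} covers every attribute.
{B, H} is a candidate key since {B, H}⁺ = {A, B, C, D, E, F, G, H} covers every attribute.
These are minimal and exhaustive — every other superkey contains one of them.

{A}, {B, H}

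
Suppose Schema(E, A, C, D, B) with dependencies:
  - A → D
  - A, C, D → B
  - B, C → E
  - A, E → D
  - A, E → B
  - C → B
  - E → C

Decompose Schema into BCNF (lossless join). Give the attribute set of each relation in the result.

{A, C}; {A, D}; {B, C, E}

Candidate keys of the original relation: {A, C}, {A, E}.
Within {A, B, C, D, E}: {A}⁺ ∩ {A, B, C, D, E} = {A, D}, not the whole set, so A → D violates BCNF; decompose into {A, D} and {A, B, C, E}.
{A, D} has no BCNF violation.
Within {A, B, C, E}: {B, C}⁺ ∩ {A, B, C, E} = {B, C, E}, not the whole set, so B, C → E violates BCNF; decompose into {B, C, E} and {A, B, C}.
{B, C, E} has no BCNF violation.
Within {A, B, C}: {C}⁺ ∩ {A, B, C} = {B, C}, not the whole set, so C → B violates BCNF; decompose into {B, C} and {A, C}.
{B, C} has no BCNF violation.
{A, C} has no BCNF violation.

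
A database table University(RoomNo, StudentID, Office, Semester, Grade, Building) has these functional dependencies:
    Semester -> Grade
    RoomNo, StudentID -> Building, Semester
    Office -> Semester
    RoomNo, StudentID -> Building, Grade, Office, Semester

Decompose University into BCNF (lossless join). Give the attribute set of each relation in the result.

Candidate key of the original relation: {RoomNo, StudentID}.
In {Building, Grade, Office, RoomNo, Semester, StudentID}, {Semester} is not a superkey ({Semester}⁺ restricted to this set is {Grade, Semester}), so split on Semester -> Grade into {Grade, Semester} and {Building, Office, RoomNo, Semester, StudentID}.
{Grade, Semester}: every determinant is a superkey — BCNF.
In {Building, Office, RoomNo, Semester, StudentID}, {Office} is not a superkey ({Office}⁺ restricted to this set is {Office, Semester}), so split on Office -> Semester into {Office, Semester} and {Building, Office, RoomNo, StudentID}.
{Office, Semester}: every determinant is a superkey — BCNF.
{Building, Office, RoomNo, StudentID}: every determinant is a superkey — BCNF.

{Building, Office, RoomNo, StudentID}; {Grade, Semester}; {Office, Semester}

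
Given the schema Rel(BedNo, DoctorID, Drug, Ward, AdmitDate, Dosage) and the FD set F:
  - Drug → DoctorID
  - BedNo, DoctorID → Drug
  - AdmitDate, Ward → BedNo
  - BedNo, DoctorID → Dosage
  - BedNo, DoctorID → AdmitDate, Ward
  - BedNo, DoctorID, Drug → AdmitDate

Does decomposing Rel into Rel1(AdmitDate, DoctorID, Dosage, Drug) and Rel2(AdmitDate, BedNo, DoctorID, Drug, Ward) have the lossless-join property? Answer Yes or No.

No

Rel1 ∩ Rel2 = {AdmitDate, DoctorID, Drug}; its closure under F is {AdmitDate, DoctorID, Drug}.
Neither Rel1 nor Rel2 is contained in that closure, so the decomposition is lossy.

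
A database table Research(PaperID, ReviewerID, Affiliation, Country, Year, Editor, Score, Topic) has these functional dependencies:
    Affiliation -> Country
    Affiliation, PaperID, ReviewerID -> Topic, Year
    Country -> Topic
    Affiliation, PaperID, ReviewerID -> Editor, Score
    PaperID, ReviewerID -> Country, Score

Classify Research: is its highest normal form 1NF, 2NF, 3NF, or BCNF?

Candidate key: {Affiliation, PaperID, ReviewerID}. Prime attributes: {Affiliation, PaperID, ReviewerID}.
Affiliation -> Country: {Affiliation}⁺ = {Affiliation, Country, Topic}, which is not all of the attributes, so the left side is not a superkey — BCNF is violated.
Because {Country} is non-prime and the left side of Affiliation -> Country is not a superkey, the relation is not in 3NF.
{Affiliation} is a proper subset of the key {Affiliation, PaperID, ReviewerID}, and {Affiliation}⁺ contains the non-prime attributes {Country, Topic} — a partial dependency, so 2NF is violated.

1NF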